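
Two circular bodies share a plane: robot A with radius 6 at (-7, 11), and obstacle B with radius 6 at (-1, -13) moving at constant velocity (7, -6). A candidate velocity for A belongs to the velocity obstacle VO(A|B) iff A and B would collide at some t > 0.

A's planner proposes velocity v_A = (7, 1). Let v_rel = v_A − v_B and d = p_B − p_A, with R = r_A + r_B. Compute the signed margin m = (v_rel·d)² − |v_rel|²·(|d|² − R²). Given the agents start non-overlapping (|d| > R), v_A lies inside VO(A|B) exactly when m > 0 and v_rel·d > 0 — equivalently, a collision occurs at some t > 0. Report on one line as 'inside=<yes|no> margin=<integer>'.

d = (6, -24),  |d|² = 612;  R = 6+6 = 12,  c = 612−12² = 468
v_rel = (0, 7),  |v_rel|² = 49;  v_rel·d = (0)·(6) + (7)·(-24) = -168
49·t² + 336·t + 468 = 0  ⇒  m = (-168)² − 49·468 = 5292
m = 5292 > 0,  v_rel·d = -168 < 0  ⇒  outside

inside=no margin=5292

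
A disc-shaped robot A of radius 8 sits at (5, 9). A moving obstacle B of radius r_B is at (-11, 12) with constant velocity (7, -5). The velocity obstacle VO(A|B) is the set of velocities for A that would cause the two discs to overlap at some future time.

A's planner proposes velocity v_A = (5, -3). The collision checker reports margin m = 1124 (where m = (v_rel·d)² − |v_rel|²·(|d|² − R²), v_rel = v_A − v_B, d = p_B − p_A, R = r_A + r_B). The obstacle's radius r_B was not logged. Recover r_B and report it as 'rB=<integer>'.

m = 1124
d = (-16, 3);  v_rel = (-2, 2),  |v_rel|² = 8
v_rel×d = (-2)·(3) − (2)·(-16) = 26
since m = R²·8 − 26²:  R² = (676 + 1124) / 8 = 225
R = √225 = 15  ⇒  r_B = 15 − 8 = 7

rB=7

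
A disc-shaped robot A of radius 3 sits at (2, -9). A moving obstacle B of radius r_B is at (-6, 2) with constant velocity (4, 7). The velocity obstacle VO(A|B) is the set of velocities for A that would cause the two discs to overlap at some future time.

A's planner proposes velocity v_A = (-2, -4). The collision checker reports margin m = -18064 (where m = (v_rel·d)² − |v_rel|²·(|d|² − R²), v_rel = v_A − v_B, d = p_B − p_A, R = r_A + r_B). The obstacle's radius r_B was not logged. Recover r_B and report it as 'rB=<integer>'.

m = -18064
d = (-8, 11);  v_rel = (-6, -11),  |v_rel|² = 157
v_rel×d = (-6)·(11) − (-11)·(-8) = -154
since m = R²·157 − (-154)²:  R² = (23716 + -18064) / 157 = 36
R = √36 = 6  ⇒  r_B = 6 − 3 = 3

rB=3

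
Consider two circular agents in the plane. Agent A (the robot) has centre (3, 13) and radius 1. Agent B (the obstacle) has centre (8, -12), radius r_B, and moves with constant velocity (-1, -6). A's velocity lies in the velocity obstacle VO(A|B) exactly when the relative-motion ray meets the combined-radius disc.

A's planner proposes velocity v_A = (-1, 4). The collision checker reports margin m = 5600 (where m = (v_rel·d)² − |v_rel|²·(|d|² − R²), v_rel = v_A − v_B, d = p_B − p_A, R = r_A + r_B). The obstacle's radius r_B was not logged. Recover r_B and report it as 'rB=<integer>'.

m = 5600
d = (5, -25);  v_rel = (0, 10),  |v_rel|² = 100
v_rel×d = (0)·(-25) − (10)·(5) = -50
since m = R²·100 − (-50)²:  R² = (2500 + 5600) / 100 = 81
R = √81 = 9  ⇒  r_B = 9 − 1 = 8

rB=8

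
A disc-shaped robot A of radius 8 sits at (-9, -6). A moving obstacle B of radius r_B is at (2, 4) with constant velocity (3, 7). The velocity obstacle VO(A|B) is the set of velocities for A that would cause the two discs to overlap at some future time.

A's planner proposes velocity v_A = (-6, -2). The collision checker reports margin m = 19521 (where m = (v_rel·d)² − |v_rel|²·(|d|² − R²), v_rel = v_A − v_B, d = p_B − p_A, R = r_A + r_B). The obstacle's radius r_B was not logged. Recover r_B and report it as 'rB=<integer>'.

m = 19521
d = (11, 10);  v_rel = (-9, -9),  |v_rel|² = 162
v_rel×d = (-9)·(10) − (-9)·(11) = 9
since m = R²·162 − 9²:  R² = (81 + 19521) / 162 = 121
R = √121 = 11  ⇒  r_B = 11 − 8 = 3

rB=3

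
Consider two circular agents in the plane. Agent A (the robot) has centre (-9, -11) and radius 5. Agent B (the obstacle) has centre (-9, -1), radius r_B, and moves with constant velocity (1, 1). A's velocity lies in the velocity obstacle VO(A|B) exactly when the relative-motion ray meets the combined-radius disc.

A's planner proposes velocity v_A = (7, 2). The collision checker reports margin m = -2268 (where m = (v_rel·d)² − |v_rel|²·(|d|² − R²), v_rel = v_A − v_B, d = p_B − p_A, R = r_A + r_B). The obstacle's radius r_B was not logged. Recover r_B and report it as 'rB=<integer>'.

m = -2268
d = (0, 10);  v_rel = (6, 1),  |v_rel|² = 37
v_rel×d = (6)·(10) − (1)·(0) = 60
since m = R²·37 − 60²:  R² = (3600 + -2268) / 37 = 36
R = √36 = 6  ⇒  r_B = 6 − 5 = 1

rB=1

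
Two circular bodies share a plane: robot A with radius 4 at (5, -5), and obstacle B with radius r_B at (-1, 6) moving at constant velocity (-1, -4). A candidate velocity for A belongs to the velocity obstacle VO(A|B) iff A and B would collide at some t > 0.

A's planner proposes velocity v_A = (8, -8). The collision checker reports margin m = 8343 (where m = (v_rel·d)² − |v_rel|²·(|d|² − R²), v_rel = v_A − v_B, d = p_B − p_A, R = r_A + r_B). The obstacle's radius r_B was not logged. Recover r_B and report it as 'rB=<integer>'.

m = 8343
d = (-6, 11);  v_rel = (9, -4),  |v_rel|² = 97
v_rel×d = (9)·(11) − (-4)·(-6) = 75
since m = R²·97 − 75²:  R² = (5625 + 8343) / 97 = 144
R = √144 = 12  ⇒  r_B = 12 − 4 = 8

rB=8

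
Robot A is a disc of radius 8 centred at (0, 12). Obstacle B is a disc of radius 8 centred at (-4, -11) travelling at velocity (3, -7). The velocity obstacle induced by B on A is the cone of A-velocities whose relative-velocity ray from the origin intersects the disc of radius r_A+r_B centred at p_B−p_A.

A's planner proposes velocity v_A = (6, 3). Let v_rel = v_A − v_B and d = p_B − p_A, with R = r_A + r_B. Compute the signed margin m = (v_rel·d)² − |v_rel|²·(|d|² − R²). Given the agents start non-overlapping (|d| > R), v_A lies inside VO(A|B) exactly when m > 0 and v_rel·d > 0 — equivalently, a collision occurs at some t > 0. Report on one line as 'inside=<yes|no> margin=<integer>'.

d = (-4, -23),  |d|² = 545;  R = 8+8 = 16,  c = 545−16² = 289
v_rel = (3, 10),  |v_rel|² = 109;  v_rel·d = (3)·(-4) + (10)·(-23) = -242
109·t² + 484·t + 289 = 0  ⇒  m = (-242)² − 109·289 = 27063
m = 27063 > 0,  v_rel·d = -242 < 0  ⇒  outside

inside=no margin=27063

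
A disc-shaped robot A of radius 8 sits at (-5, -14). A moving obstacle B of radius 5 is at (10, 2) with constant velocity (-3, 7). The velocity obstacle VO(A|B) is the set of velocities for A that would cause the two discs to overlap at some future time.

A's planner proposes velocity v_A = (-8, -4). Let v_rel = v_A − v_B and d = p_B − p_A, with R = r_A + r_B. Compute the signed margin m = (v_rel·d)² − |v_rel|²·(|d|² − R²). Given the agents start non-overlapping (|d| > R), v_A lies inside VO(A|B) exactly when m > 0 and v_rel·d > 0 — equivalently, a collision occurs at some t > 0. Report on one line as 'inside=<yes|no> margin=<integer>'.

d = (15, 16),  |d|² = 481;  R = 8+5 = 13,  c = 481−13² = 312
v_rel = (-5, -11),  |v_rel|² = 146;  v_rel·d = (-5)·(15) + (-11)·(16) = -251
146·t² + 502·t + 312 = 0  ⇒  m = (-251)² − 146·312 = 17449
m = 17449 > 0,  v_rel·d = -251 < 0  ⇒  outside

inside=no margin=17449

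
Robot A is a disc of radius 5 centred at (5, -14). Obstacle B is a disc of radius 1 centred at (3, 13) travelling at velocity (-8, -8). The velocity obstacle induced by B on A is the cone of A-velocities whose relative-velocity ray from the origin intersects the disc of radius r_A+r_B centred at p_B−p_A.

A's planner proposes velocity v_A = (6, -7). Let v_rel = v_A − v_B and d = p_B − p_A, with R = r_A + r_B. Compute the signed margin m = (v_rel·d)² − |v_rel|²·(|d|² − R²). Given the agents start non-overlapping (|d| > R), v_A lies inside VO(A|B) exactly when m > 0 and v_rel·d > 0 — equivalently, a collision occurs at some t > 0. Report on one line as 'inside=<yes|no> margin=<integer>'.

d = (-2, 27),  |d|² = 733;  R = 5+1 = 6,  c = 733−6² = 697
v_rel = (14, 1),  |v_rel|² = 197;  v_rel·d = (14)·(-2) + (1)·(27) = -1
197·t² + 2·t + 697 = 0  ⇒  m = (-1)² − 197·697 = -137308
m = -137308 < 0,  v_rel·d = -1 < 0  ⇒  outside

inside=no margin=-137308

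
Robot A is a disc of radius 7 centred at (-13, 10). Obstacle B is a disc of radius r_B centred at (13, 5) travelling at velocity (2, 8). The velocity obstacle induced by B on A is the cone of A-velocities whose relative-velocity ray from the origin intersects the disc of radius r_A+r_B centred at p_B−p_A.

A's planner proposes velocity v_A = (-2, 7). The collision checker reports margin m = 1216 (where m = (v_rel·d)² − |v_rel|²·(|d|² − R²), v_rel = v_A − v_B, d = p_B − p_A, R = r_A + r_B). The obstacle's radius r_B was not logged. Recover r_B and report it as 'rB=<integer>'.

m = 1216
d = (26, -5);  v_rel = (-4, -1),  |v_rel|² = 17
v_rel×d = (-4)·(-5) − (-1)·(26) = 46
since m = R²·17 − 46²:  R² = (2116 + 1216) / 17 = 196
R = √196 = 14  ⇒  r_B = 14 − 7 = 7

rB=7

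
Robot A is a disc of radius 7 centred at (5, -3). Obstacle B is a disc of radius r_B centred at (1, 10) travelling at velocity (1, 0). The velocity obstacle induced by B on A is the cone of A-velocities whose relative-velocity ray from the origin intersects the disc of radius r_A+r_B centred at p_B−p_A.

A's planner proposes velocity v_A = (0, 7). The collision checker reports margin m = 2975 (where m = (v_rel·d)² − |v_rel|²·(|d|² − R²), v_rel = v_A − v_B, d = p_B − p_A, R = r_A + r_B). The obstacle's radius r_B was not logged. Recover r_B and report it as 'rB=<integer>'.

m = 2975
d = (-4, 13);  v_rel = (-1, 7),  |v_rel|² = 50
v_rel×d = (-1)·(13) − (7)·(-4) = 15
since m = R²·50 − 15²:  R² = (225 + 2975) / 50 = 64
R = √64 = 8  ⇒  r_B = 8 − 7 = 1

rB=1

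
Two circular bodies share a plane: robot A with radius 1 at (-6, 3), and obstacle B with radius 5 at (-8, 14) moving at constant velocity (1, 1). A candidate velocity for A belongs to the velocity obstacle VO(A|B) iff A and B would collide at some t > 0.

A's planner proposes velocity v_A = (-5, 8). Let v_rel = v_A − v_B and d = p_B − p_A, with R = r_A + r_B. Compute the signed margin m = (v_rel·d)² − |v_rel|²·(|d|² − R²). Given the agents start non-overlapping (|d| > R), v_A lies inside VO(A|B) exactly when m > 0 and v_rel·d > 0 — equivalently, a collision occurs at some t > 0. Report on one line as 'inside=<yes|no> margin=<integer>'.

d = (-2, 11),  |d|² = 125;  R = 1+5 = 6,  c = 125−6² = 89
v_rel = (-6, 7),  |v_rel|² = 85;  v_rel·d = (-6)·(-2) + (7)·(11) = 89
85·t² − 178·t + 89 = 0  ⇒  m = 89² − 85·89 = 356
m = 356 > 0,  v_rel·d = 89 > 0  ⇒  inside

inside=yes margin=356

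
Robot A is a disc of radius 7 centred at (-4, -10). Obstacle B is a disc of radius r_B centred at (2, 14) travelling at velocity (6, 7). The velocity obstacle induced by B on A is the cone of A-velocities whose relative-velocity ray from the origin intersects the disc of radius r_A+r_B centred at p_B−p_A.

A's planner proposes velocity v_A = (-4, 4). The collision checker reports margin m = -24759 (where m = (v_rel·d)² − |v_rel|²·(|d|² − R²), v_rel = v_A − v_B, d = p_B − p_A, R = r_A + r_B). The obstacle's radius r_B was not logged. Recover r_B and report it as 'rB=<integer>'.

m = -24759
d = (6, 24);  v_rel = (-10, -3),  |v_rel|² = 109
v_rel×d = (-10)·(24) − (-3)·(6) = -222
since m = R²·109 − (-222)²:  R² = (49284 + -24759) / 109 = 225
R = √225 = 15  ⇒  r_B = 15 − 7 = 8

rB=8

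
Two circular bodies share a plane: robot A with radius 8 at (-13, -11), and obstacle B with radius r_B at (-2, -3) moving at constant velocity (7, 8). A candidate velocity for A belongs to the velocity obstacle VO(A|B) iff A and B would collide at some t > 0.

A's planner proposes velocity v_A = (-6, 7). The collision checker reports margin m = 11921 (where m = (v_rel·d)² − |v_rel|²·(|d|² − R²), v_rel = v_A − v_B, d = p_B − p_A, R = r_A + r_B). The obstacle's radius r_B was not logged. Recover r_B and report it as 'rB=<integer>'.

m = 11921
d = (11, 8);  v_rel = (-13, -1),  |v_rel|² = 170
v_rel×d = (-13)·(8) − (-1)·(11) = -93
since m = R²·170 − (-93)²:  R² = (8649 + 11921) / 170 = 121
R = √121 = 11  ⇒  r_B = 11 − 8 = 3

rB=3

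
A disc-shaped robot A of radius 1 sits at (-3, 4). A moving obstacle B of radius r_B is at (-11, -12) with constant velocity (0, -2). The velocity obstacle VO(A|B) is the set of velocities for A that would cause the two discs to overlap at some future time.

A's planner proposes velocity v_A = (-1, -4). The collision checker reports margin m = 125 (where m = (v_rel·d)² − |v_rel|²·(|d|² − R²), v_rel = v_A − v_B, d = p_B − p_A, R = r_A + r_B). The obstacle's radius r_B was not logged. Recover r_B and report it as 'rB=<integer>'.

m = 125
d = (-8, -16);  v_rel = (-1, -2),  |v_rel|² = 5
v_rel×d = (-1)·(-16) − (-2)·(-8) = 0
since m = R²·5 − 0²:  R² = (0 + 125) / 5 = 25
R = √25 = 5  ⇒  r_B = 5 − 1 = 4

rB=4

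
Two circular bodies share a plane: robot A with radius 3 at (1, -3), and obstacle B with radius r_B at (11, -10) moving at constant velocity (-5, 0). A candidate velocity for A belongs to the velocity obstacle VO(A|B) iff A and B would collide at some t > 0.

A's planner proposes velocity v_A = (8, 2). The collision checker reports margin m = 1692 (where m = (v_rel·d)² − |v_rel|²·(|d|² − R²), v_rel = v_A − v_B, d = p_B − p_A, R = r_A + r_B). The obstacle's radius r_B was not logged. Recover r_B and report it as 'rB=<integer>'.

m = 1692
d = (10, -7);  v_rel = (13, 2),  |v_rel|² = 173
v_rel×d = (13)·(-7) − (2)·(10) = -111
since m = R²·173 − (-111)²:  R² = (12321 + 1692) / 173 = 81
R = √81 = 9  ⇒  r_B = 9 − 3 = 6

rB=6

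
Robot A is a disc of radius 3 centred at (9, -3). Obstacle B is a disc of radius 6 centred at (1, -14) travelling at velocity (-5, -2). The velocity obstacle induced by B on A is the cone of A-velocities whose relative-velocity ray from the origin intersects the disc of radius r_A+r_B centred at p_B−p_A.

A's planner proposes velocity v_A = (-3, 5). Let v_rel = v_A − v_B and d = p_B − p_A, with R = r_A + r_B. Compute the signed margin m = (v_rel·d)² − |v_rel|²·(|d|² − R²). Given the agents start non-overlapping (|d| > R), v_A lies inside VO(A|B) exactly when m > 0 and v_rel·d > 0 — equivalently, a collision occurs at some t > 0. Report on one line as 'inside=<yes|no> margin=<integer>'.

d = (-8, -11),  |d|² = 185;  R = 3+6 = 9,  c = 185−9² = 104
v_rel = (2, 7),  |v_rel|² = 53;  v_rel·d = (2)·(-8) + (7)·(-11) = -93
53·t² + 186·t + 104 = 0  ⇒  m = (-93)² − 53·104 = 3137
m = 3137 > 0,  v_rel·d = -93 < 0  ⇒  outside

inside=no margin=3137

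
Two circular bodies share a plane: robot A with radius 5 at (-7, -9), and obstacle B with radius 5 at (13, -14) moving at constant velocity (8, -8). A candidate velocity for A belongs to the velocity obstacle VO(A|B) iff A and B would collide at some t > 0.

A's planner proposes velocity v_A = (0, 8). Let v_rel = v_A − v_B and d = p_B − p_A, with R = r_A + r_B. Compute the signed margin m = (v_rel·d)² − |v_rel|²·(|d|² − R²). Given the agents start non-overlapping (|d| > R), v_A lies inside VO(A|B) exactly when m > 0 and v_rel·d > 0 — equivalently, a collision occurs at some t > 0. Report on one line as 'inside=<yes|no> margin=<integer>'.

d = (20, -5),  |d|² = 425;  R = 5+5 = 10,  c = 425−10² = 325
v_rel = (-8, 16),  |v_rel|² = 320;  v_rel·d = (-8)·(20) + (16)·(-5) = -240
320·t² + 480·t + 325 = 0  ⇒  m = (-240)² − 320·325 = -46400
m = -46400 < 0,  v_rel·d = -240 < 0  ⇒  outside

inside=no margin=-46400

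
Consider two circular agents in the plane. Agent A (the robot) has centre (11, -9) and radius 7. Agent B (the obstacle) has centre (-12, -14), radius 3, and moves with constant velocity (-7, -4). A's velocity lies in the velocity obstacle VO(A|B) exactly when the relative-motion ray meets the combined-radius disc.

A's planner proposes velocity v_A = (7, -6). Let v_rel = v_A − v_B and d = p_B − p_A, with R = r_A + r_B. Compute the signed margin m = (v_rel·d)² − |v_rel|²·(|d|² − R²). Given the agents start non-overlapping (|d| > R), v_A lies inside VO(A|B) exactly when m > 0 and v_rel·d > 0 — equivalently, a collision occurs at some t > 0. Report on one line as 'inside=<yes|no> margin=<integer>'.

d = (-23, -5),  |d|² = 554;  R = 7+3 = 10,  c = 554−10² = 454
v_rel = (14, -2),  |v_rel|² = 200;  v_rel·d = (14)·(-23) + (-2)·(-5) = -312
200·t² + 624·t + 454 = 0  ⇒  m = (-312)² − 200·454 = 6544
m = 6544 > 0,  v_rel·d = -312 < 0  ⇒  outside

inside=no margin=6544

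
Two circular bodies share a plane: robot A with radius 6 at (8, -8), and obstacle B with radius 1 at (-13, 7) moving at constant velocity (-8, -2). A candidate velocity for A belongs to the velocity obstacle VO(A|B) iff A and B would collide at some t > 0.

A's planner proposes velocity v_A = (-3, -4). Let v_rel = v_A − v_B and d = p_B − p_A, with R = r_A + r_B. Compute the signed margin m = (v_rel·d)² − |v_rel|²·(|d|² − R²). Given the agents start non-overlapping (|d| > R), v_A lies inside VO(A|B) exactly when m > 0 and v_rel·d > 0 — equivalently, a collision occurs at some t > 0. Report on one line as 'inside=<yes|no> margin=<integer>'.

d = (-21, 15),  |d|² = 666;  R = 6+1 = 7,  c = 666−7² = 617
v_rel = (5, -2),  |v_rel|² = 29;  v_rel·d = (5)·(-21) + (-2)·(15) = -135
29·t² + 270·t + 617 = 0  ⇒  m = (-135)² − 29·617 = 332
m = 332 > 0,  v_rel·d = -135 < 0  ⇒  outside

inside=no margin=332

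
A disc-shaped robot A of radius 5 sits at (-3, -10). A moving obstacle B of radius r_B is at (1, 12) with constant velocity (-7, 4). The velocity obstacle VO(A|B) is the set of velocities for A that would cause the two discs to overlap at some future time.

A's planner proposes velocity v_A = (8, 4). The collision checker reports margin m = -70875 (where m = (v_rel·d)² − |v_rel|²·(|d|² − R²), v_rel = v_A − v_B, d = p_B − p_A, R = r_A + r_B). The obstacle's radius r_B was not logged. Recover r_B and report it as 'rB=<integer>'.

m = -70875
d = (4, 22);  v_rel = (15, 0),  |v_rel|² = 225
v_rel×d = (15)·(22) − (0)·(4) = 330
since m = R²·225 − 330²:  R² = (108900 + -70875) / 225 = 169
R = √169 = 13  ⇒  r_B = 13 − 5 = 8

rB=8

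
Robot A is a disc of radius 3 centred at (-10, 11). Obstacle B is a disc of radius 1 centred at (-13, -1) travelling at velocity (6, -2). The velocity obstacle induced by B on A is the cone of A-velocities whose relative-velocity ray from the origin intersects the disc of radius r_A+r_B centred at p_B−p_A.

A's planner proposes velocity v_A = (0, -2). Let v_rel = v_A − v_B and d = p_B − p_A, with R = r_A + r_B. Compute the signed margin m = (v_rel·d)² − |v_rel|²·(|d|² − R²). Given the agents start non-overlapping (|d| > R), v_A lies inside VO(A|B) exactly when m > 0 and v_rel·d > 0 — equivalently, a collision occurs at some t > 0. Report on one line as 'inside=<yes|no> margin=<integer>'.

d = (-3, -12),  |d|² = 153;  R = 3+1 = 4,  c = 153−4² = 137
v_rel = (-6, 0),  |v_rel|² = 36;  v_rel·d = (-6)·(-3) + (0)·(-12) = 18
36·t² − 36·t + 137 = 0  ⇒  m = 18² − 36·137 = -4608
m = -4608 < 0,  v_rel·d = 18 > 0  ⇒  outside

inside=no margin=-4608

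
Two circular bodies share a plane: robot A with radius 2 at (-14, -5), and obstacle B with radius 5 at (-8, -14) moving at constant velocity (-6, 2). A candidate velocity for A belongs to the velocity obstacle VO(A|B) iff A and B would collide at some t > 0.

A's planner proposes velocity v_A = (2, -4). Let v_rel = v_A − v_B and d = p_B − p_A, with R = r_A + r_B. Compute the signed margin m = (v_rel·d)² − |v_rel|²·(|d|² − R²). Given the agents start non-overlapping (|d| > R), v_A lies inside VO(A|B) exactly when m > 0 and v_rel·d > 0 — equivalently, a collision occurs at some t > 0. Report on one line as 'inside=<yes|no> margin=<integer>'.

d = (6, -9),  |d|² = 117;  R = 2+5 = 7,  c = 117−7² = 68
v_rel = (8, -6),  |v_rel|² = 100;  v_rel·d = (8)·(6) + (-6)·(-9) = 102
100·t² − 204·t + 68 = 0  ⇒  m = 102² − 100·68 = 3604
m = 3604 > 0,  v_rel·d = 102 > 0  ⇒  inside

inside=yes margin=3604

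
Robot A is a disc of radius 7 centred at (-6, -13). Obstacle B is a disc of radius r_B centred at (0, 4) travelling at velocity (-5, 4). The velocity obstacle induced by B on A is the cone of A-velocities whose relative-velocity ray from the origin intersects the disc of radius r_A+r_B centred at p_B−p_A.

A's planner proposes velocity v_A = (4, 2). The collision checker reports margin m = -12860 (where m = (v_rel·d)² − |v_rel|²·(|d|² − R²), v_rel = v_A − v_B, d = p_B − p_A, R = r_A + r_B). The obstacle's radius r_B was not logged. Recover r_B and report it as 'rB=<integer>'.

m = -12860
d = (6, 17);  v_rel = (9, -2),  |v_rel|² = 85
v_rel×d = (9)·(17) − (-2)·(6) = 165
since m = R²·85 − 165²:  R² = (27225 + -12860) / 85 = 169
R = √169 = 13  ⇒  r_B = 13 − 7 = 6

rB=6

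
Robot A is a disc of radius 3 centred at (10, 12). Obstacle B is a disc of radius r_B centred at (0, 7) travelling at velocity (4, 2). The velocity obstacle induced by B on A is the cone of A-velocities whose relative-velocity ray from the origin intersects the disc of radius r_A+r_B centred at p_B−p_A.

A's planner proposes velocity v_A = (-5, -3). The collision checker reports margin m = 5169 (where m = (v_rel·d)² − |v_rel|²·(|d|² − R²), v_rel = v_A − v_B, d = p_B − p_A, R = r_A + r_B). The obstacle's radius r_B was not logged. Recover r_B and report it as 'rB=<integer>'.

m = 5169
d = (-10, -5);  v_rel = (-9, -5),  |v_rel|² = 106
v_rel×d = (-9)·(-5) − (-5)·(-10) = -5
since m = R²·106 − (-5)²:  R² = (25 + 5169) / 106 = 49
R = √49 = 7  ⇒  r_B = 7 − 3 = 4

rB=4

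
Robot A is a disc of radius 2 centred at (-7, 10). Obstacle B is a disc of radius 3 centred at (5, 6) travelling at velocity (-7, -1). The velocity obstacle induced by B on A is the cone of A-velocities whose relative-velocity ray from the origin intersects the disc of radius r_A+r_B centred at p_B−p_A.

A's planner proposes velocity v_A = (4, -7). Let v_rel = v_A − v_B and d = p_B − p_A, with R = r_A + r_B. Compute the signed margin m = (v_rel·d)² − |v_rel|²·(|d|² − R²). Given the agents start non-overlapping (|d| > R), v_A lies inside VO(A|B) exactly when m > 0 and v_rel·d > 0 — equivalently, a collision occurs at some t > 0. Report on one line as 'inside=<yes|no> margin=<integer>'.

d = (12, -4),  |d|² = 160;  R = 2+3 = 5,  c = 160−5² = 135
v_rel = (11, -6),  |v_rel|² = 157;  v_rel·d = (11)·(12) + (-6)·(-4) = 156
157·t² − 312·t + 135 = 0  ⇒  m = 156² − 157·135 = 3141
m = 3141 > 0,  v_rel·d = 156 > 0  ⇒  inside

inside=yes margin=3141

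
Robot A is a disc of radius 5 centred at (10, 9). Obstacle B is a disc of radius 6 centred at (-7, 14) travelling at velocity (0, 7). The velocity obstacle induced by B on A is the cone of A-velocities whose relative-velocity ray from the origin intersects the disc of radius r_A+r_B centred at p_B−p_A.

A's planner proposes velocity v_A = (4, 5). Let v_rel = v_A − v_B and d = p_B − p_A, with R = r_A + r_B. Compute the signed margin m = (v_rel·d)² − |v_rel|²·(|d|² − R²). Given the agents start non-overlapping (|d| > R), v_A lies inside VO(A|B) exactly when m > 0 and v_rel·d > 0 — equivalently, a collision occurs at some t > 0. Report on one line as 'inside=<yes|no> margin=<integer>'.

d = (-17, 5),  |d|² = 314;  R = 5+6 = 11,  c = 314−11² = 193
v_rel = (4, -2),  |v_rel|² = 20;  v_rel·d = (4)·(-17) + (-2)·(5) = -78
20·t² + 156·t + 193 = 0  ⇒  m = (-78)² − 20·193 = 2224
m = 2224 > 0,  v_rel·d = -78 < 0  ⇒  outside

inside=no margin=2224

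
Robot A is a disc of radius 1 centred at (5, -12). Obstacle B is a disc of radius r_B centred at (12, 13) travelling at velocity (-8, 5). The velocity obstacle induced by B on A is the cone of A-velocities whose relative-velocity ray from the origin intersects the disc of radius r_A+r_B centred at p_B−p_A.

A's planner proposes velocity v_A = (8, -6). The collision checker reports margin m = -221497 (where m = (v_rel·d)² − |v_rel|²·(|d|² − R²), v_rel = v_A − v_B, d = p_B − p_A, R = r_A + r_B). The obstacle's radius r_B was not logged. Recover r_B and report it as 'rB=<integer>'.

m = -221497
d = (7, 25);  v_rel = (16, -11),  |v_rel|² = 377
v_rel×d = (16)·(25) − (-11)·(7) = 477
since m = R²·377 − 477²:  R² = (227529 + -221497) / 377 = 16
R = √16 = 4  ⇒  r_B = 4 − 1 = 3

rB=3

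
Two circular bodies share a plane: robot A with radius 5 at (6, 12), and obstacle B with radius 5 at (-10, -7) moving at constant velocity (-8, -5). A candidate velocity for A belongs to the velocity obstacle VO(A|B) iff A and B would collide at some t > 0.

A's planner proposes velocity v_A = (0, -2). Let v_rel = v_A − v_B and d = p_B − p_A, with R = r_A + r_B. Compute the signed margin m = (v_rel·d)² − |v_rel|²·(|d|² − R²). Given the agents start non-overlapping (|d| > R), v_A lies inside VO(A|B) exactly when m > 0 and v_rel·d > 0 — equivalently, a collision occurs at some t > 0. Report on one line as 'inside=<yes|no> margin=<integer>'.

d = (-16, -19),  |d|² = 617;  R = 5+5 = 10,  c = 617−10² = 517
v_rel = (8, 3),  |v_rel|² = 73;  v_rel·d = (8)·(-16) + (3)·(-19) = -185
73·t² + 370·t + 517 = 0  ⇒  m = (-185)² − 73·517 = -3516
m = -3516 < 0,  v_rel·d = -185 < 0  ⇒  outside

inside=no margin=-3516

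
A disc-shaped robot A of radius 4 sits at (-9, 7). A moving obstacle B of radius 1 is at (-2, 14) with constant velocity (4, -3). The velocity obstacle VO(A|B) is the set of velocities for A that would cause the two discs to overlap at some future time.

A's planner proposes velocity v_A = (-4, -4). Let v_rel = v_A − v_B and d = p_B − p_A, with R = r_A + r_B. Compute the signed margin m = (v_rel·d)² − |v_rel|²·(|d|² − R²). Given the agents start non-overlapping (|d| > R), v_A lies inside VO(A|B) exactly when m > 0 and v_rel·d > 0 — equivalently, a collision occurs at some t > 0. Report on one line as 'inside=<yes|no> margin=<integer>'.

d = (7, 7),  |d|² = 98;  R = 4+1 = 5,  c = 98−5² = 73
v_rel = (-8, -1),  |v_rel|² = 65;  v_rel·d = (-8)·(7) + (-1)·(7) = -63
65·t² + 126·t + 73 = 0  ⇒  m = (-63)² − 65·73 = -776
m = -776 < 0,  v_rel·d = -63 < 0  ⇒  outside

inside=no margin=-776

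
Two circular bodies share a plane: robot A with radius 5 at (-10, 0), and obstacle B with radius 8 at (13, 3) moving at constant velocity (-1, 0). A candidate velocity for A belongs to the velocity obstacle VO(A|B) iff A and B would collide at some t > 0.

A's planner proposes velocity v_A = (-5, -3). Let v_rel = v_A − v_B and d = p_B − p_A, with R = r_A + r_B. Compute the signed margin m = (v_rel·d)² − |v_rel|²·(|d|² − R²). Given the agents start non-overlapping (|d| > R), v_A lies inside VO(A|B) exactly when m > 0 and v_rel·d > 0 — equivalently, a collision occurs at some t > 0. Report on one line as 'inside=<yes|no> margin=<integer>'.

d = (23, 3),  |d|² = 538;  R = 5+8 = 13,  c = 538−13² = 369
v_rel = (-4, -3),  |v_rel|² = 25;  v_rel·d = (-4)·(23) + (-3)·(3) = -101
25·t² + 202·t + 369 = 0  ⇒  m = (-101)² − 25·369 = 976
m = 976 > 0,  v_rel·d = -101 < 0  ⇒  outside

inside=no margin=976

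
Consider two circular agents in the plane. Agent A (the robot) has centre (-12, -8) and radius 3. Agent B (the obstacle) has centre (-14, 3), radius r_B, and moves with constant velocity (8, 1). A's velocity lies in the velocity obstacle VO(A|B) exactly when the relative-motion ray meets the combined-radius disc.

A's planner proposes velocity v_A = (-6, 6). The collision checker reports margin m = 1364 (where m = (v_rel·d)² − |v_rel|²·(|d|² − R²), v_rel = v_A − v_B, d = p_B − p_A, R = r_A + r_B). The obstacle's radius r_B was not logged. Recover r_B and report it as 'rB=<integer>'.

m = 1364
d = (-2, 11);  v_rel = (-14, 5),  |v_rel|² = 221
v_rel×d = (-14)·(11) − (5)·(-2) = -144
since m = R²·221 − (-144)²:  R² = (20736 + 1364) / 221 = 100
R = √100 = 10  ⇒  r_B = 10 − 3 = 7

rB=7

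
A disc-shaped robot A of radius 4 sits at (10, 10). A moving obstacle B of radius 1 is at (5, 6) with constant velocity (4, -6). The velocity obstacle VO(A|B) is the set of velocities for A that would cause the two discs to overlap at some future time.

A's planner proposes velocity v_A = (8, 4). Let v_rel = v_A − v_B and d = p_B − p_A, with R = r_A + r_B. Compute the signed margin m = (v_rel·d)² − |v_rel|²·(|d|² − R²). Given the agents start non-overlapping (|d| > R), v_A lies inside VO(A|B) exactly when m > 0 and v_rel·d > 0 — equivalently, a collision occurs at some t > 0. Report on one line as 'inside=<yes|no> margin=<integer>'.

d = (-5, -4),  |d|² = 41;  R = 4+1 = 5,  c = 41−5² = 16
v_rel = (4, 10),  |v_rel|² = 116;  v_rel·d = (4)·(-5) + (10)·(-4) = -60
116·t² + 120·t + 16 = 0  ⇒  m = (-60)² − 116·16 = 1744
m = 1744 > 0,  v_rel·d = -60 < 0  ⇒  outside

inside=no margin=1744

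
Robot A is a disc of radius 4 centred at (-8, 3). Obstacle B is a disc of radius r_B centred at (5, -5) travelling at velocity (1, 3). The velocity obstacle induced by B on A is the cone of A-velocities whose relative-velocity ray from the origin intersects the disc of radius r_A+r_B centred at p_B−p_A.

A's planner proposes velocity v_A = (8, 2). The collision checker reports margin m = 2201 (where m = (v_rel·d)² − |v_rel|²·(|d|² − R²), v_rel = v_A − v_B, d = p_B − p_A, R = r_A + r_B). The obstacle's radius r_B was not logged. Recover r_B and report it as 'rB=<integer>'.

m = 2201
d = (13, -8);  v_rel = (7, -1),  |v_rel|² = 50
v_rel×d = (7)·(-8) − (-1)·(13) = -43
since m = R²·50 − (-43)²:  R² = (1849 + 2201) / 50 = 81
R = √81 = 9  ⇒  r_B = 9 − 4 = 5

rB=5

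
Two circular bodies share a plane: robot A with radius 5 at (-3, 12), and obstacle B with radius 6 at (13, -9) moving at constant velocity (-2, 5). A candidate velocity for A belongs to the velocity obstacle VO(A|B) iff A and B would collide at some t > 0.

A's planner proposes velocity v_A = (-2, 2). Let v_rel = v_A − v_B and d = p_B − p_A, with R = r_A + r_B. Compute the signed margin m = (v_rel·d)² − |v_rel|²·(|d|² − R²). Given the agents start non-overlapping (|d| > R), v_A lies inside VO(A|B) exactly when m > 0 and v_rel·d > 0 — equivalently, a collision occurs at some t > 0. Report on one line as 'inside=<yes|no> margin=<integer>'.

d = (16, -21),  |d|² = 697;  R = 5+6 = 11,  c = 697−11² = 576
v_rel = (0, -3),  |v_rel|² = 9;  v_rel·d = (0)·(16) + (-3)·(-21) = 63
9·t² − 126·t + 576 = 0  ⇒  m = 63² − 9·576 = -1215
m = -1215 < 0,  v_rel·d = 63 > 0  ⇒  outside

inside=no margin=-1215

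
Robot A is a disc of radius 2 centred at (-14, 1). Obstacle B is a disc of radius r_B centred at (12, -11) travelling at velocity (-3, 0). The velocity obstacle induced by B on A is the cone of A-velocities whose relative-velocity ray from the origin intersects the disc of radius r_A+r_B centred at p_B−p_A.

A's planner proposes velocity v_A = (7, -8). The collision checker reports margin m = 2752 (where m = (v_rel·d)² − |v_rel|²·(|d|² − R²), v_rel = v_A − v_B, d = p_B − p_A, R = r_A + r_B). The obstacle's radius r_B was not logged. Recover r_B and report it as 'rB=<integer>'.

m = 2752
d = (26, -12);  v_rel = (10, -8),  |v_rel|² = 164
v_rel×d = (10)·(-12) − (-8)·(26) = 88
since m = R²·164 − 88²:  R² = (7744 + 2752) / 164 = 64
R = √64 = 8  ⇒  r_B = 8 − 2 = 6

rB=6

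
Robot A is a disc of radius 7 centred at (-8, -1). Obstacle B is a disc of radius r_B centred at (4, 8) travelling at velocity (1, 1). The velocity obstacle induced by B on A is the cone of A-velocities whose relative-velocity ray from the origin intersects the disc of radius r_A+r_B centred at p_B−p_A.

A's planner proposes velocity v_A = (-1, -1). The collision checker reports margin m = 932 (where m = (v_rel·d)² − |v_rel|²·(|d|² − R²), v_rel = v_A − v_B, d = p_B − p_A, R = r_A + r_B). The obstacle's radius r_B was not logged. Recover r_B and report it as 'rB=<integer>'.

m = 932
d = (12, 9);  v_rel = (-2, -2),  |v_rel|² = 8
v_rel×d = (-2)·(9) − (-2)·(12) = 6
since m = R²·8 − 6²:  R² = (36 + 932) / 8 = 121
R = √121 = 11  ⇒  r_B = 11 − 7 = 4

rB=4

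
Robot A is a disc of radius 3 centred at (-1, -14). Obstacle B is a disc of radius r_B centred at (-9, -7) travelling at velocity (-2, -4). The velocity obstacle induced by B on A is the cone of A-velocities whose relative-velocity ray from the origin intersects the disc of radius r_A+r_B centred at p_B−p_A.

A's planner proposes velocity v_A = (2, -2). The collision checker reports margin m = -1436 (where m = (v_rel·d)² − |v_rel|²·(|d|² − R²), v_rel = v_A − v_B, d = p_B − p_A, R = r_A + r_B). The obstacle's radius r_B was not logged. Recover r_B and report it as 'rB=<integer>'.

m = -1436
d = (-8, 7);  v_rel = (4, 2),  |v_rel|² = 20
v_rel×d = (4)·(7) − (2)·(-8) = 44
since m = R²·20 − 44²:  R² = (1936 + -1436) / 20 = 25
R = √25 = 5  ⇒  r_B = 5 − 3 = 2

rB=2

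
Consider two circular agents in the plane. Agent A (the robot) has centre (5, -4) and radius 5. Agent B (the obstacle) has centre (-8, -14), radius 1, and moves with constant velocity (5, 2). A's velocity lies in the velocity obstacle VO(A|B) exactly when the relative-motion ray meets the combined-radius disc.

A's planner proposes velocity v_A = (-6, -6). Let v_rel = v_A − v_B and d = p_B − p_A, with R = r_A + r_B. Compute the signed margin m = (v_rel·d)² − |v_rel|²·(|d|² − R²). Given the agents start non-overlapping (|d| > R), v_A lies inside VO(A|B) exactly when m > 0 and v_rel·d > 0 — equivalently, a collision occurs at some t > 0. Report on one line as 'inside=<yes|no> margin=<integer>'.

d = (-13, -10),  |d|² = 269;  R = 5+1 = 6,  c = 269−6² = 233
v_rel = (-11, -8),  |v_rel|² = 185;  v_rel·d = (-11)·(-13) + (-8)·(-10) = 223
185·t² − 446·t + 233 = 0  ⇒  m = 223² − 185·233 = 6624
m = 6624 > 0,  v_rel·d = 223 > 0  ⇒  inside

inside=yes margin=6624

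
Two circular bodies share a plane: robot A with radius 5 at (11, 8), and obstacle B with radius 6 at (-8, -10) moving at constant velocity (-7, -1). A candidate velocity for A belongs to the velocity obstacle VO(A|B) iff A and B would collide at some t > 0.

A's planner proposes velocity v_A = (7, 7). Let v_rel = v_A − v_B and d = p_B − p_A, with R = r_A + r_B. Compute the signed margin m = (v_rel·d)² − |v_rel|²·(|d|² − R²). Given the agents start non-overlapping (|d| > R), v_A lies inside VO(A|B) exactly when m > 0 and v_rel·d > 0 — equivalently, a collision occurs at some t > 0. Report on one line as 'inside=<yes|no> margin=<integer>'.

d = (-19, -18),  |d|² = 685;  R = 5+6 = 11,  c = 685−11² = 564
v_rel = (14, 8),  |v_rel|² = 260;  v_rel·d = (14)·(-19) + (8)·(-18) = -410
260·t² + 820·t + 564 = 0  ⇒  m = (-410)² − 260·564 = 21460
m = 21460 > 0,  v_rel·d = -410 < 0  ⇒  outside

inside=no margin=21460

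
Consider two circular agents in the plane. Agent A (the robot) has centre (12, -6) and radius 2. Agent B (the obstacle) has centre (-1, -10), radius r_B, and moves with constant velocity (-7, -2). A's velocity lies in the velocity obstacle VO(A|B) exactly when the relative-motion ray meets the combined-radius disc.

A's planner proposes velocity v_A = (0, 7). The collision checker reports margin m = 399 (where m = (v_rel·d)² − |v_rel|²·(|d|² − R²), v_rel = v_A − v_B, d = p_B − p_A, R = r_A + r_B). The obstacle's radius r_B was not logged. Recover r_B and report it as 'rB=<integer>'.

m = 399
d = (-13, -4);  v_rel = (7, 9),  |v_rel|² = 130
v_rel×d = (7)·(-4) − (9)·(-13) = 89
since m = R²·130 − 89²:  R² = (7921 + 399) / 130 = 64
R = √64 = 8  ⇒  r_B = 8 − 2 = 6

rB=6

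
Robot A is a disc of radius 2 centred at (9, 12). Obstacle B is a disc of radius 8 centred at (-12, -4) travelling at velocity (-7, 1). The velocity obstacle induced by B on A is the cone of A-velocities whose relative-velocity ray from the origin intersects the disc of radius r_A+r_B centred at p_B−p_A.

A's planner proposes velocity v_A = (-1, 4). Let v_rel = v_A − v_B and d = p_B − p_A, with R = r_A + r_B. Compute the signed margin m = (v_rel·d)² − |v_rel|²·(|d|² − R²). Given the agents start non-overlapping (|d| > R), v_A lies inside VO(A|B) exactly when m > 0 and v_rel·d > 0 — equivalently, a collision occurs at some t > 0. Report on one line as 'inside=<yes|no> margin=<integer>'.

d = (-21, -16),  |d|² = 697;  R = 2+8 = 10,  c = 697−10² = 597
v_rel = (6, 3),  |v_rel|² = 45;  v_rel·d = (6)·(-21) + (3)·(-16) = -174
45·t² + 348·t + 597 = 0  ⇒  m = (-174)² − 45·597 = 3411
m = 3411 > 0,  v_rel·d = -174 < 0  ⇒  outside

inside=no margin=3411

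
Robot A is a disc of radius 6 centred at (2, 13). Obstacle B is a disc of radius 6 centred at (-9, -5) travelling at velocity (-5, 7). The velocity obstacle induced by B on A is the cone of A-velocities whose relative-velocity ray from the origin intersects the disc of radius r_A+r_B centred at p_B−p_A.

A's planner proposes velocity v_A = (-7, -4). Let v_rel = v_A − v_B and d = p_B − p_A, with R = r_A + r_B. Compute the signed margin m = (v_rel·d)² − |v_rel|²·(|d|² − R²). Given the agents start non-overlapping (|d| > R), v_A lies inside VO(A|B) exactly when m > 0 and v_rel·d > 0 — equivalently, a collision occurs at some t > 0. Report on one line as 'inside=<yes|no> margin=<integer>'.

d = (-11, -18),  |d|² = 445;  R = 6+6 = 12,  c = 445−12² = 301
v_rel = (-2, -11),  |v_rel|² = 125;  v_rel·d = (-2)·(-11) + (-11)·(-18) = 220
125·t² − 440·t + 301 = 0  ⇒  m = 220² − 125·301 = 10775
m = 10775 > 0,  v_rel·d = 220 > 0  ⇒  inside

inside=yes margin=10775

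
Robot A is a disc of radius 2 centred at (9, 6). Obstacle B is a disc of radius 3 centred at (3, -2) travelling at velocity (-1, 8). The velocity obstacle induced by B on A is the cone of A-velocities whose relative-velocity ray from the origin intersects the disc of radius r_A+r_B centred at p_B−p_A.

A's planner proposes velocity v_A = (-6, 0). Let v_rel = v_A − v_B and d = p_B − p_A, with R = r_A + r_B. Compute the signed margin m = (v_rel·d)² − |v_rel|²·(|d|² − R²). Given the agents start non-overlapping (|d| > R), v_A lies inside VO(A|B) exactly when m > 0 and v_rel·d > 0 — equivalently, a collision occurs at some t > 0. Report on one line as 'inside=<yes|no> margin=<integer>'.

d = (-6, -8),  |d|² = 100;  R = 2+3 = 5,  c = 100−5² = 75
v_rel = (-5, -8),  |v_rel|² = 89;  v_rel·d = (-5)·(-6) + (-8)·(-8) = 94
89·t² − 188·t + 75 = 0  ⇒  m = 94² − 89·75 = 2161
m = 2161 > 0,  v_rel·d = 94 > 0  ⇒  inside

inside=yes margin=2161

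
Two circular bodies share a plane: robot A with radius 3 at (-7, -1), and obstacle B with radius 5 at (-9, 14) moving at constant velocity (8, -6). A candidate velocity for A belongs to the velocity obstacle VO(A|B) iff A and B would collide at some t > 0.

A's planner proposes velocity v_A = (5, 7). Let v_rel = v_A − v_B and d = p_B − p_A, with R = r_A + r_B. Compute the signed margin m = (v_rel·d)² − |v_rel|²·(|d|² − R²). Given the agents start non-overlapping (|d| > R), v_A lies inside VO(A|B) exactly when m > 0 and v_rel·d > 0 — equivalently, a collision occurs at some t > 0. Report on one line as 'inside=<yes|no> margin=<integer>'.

d = (-2, 15),  |d|² = 229;  R = 3+5 = 8,  c = 229−8² = 165
v_rel = (-3, 13),  |v_rel|² = 178;  v_rel·d = (-3)·(-2) + (13)·(15) = 201
178·t² − 402·t + 165 = 0  ⇒  m = 201² − 178·165 = 11031
m = 11031 > 0,  v_rel·d = 201 > 0  ⇒  inside

inside=yes margin=11031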